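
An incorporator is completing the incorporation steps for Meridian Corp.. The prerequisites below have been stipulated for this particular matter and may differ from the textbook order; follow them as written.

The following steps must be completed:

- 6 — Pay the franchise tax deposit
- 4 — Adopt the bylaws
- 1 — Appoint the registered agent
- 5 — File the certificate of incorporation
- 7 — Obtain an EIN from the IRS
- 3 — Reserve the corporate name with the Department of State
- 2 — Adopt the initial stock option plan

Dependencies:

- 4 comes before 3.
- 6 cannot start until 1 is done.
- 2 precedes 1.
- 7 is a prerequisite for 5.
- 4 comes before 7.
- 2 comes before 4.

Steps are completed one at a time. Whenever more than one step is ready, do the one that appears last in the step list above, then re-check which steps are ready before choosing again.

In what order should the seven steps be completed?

2, 1, 4, 3, 7, 5, 6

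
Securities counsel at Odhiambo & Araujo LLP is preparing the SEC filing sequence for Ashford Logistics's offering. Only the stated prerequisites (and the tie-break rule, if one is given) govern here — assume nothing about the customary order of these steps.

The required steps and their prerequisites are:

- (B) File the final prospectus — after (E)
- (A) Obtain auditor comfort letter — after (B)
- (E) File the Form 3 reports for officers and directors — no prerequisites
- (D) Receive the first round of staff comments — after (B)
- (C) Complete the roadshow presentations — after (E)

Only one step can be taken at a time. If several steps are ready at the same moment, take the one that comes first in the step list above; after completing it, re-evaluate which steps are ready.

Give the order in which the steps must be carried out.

(E), (B), (A), (D), (C)

Only (E) has no prerequisites, so it is first.
Ready: (B) and (C). (B) is listed earlier → (B).
(A) and (D) now also ready, so the ready set is {(A), (D), (C)}; (A) is listed earlier → (A).
(D) and (C) are both available; (D) is listed earlier → (D).
(C) needed (E), now all done → (C).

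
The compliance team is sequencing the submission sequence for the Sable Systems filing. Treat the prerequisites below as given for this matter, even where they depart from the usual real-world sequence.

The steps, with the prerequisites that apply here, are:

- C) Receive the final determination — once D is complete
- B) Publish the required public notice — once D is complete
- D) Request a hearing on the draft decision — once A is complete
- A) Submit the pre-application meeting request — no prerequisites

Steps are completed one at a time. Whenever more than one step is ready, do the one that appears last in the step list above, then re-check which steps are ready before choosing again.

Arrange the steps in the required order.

A, D, B, C

Only A has no prerequisites, so it is first.
D needed A, now all done → D.
Now B and C have their prerequisites met. B is listed later, so B next.
C needed D, now all done → C.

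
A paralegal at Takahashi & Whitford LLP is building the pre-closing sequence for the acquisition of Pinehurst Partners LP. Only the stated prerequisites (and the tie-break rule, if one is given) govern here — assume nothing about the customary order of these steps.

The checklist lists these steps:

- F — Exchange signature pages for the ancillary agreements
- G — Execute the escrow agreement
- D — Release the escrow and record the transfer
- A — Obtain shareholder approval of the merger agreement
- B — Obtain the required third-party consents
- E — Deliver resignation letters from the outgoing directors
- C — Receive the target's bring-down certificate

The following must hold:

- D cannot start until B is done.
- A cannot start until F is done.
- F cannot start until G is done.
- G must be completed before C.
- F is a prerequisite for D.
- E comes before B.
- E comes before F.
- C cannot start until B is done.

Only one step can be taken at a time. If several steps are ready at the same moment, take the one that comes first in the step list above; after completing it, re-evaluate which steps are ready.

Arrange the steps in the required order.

G → E → F → A → B → D → C

G and E have no prerequisites; G is listed earlier, so G is first.
That leaves E as the only ready step → E.
F and B are both available; F is listed earlier → F.
A now also ready, so the ready set is {A, B}; A is listed earlier → A.
B needed E, now all done → B.
Ready: D and C. D is listed earlier → D.
C needed G and B, now all done → C.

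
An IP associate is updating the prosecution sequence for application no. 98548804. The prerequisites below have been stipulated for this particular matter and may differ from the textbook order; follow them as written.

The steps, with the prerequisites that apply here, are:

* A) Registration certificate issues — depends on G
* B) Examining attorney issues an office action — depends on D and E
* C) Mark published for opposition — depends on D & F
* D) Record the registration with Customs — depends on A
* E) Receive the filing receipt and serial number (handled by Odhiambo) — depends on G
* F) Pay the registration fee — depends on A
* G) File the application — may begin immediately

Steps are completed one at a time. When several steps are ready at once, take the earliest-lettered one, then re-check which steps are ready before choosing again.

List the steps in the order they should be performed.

G A D E B F C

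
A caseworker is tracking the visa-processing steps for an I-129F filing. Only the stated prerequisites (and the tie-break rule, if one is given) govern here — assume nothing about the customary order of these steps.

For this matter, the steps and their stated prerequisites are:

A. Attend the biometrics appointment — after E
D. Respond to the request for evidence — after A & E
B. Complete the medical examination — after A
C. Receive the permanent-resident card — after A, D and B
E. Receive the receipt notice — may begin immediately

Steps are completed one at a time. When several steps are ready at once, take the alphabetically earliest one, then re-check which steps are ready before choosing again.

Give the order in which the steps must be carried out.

E is the only step with nothing outstanding, so it goes first.
That leaves A as the only ready step → A.
Ready: B and D. B has the earlier label → B.
D needed A and E, now all done → D.
C needed A, B and D, now all done → C.

E A B D C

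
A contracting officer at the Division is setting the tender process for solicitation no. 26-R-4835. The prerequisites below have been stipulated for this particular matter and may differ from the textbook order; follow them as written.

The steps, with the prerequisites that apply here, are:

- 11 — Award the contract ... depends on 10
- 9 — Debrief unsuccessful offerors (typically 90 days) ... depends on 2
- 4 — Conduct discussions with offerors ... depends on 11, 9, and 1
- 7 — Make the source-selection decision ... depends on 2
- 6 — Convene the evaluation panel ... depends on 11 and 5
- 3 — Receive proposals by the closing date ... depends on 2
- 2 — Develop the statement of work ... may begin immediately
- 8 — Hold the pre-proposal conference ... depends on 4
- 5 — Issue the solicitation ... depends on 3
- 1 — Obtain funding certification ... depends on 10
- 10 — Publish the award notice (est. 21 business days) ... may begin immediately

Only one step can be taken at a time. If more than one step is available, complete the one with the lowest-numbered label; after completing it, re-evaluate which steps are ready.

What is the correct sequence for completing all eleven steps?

2 3 5 7 9 10 1 11 4 6 8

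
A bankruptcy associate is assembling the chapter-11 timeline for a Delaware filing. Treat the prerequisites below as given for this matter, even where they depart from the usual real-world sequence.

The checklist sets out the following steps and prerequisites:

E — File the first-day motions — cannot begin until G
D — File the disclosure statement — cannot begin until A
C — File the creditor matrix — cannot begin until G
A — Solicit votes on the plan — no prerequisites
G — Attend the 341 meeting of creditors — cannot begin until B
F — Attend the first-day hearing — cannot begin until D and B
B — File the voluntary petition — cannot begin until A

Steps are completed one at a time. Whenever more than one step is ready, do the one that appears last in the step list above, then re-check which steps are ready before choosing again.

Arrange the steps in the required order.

A has no prerequisites → A first.
B and D are both available; B is listed later → B.
Now G and D have their prerequisites met. G is listed later, so G next.
C and E now also ready, so the ready set is {C, D, E}; C is listed later → C.
Ready: D and E. D is listed later → D.
Ready: F and E. F is listed later → F.
Next only E has its prerequisites met → E.

A, B, G, C, D, F, E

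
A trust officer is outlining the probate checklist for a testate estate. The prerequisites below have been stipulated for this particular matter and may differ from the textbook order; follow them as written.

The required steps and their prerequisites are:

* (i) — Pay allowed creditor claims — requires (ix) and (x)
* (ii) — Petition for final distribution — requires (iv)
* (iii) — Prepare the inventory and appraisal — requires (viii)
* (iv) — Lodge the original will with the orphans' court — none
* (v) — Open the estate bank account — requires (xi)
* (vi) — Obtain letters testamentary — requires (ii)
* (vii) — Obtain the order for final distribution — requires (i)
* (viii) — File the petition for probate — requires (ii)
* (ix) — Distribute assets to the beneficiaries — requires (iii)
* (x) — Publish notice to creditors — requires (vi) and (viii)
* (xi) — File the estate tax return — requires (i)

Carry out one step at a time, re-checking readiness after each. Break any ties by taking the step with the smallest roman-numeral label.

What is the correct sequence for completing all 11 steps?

(iv) has no prerequisites → (iv) first.
That leaves (ii) as the only ready step → (ii).
(vi) and (viii) are both available; (vi) has the earlier label → (vi).
That leaves (viii) as the only ready step → (viii).
Ready: (iii) and (x). (iii) has the earlier label → (iii).
(ix) and (x) are both available; (ix) has the earlier label → (ix).
(x) needed (vi) and (viii), now all done → (x).
(i) needed (ix) and (x), now all done → (i).
(vii) and (xi) are both available; (vii) has the earlier label → (vii).
(xi) needed (i), now all done → (xi).
(v) is the only step now ready → (v).

(iv) → (ii) → (vi) → (viii) → (iii) → (ix) → (x) → (i) → (vii) → (xi) → (v)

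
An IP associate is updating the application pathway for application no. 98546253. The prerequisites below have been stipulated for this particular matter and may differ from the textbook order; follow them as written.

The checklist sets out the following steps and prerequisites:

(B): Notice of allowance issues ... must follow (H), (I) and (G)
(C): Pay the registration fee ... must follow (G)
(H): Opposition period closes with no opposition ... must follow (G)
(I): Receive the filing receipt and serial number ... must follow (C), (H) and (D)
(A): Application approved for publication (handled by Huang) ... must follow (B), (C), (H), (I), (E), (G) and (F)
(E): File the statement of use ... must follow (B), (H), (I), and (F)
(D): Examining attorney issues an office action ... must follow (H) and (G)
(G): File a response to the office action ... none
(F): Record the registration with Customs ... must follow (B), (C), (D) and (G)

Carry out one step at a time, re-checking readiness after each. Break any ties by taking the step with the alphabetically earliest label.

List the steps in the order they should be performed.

(G) (C) (H) (D) (I) (B) (F) (E) (A)

(G) is the only step with nothing outstanding, so it goes first.
Ready: (C) and (H). (C) has the earlier label → (C).
(H) needed (G), now all done → (H).
Next only (D) has its prerequisites met → (D).
(I) needed (C), (D) and (H), now all done → (I).
Next only (B) has its prerequisites met → (B).
That leaves (F) as the only ready step → (F).
(E) needed (B), (F), (H) and (I), now all done → (E).
(A) needed (B), (C), (E), (F), (G), (H) and (I), now all done → (A).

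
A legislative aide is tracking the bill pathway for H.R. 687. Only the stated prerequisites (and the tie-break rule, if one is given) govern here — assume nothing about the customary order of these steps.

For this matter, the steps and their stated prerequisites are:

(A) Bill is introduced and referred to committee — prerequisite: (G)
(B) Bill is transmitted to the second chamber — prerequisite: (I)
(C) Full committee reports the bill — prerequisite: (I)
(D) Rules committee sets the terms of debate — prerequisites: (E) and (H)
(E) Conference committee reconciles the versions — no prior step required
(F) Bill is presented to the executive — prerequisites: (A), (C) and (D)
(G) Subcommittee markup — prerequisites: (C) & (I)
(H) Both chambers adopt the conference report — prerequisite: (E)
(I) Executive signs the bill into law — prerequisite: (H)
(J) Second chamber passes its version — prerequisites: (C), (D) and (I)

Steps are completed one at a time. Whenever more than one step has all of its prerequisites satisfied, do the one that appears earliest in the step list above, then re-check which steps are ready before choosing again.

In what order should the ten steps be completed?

(E) has no prerequisites → (E) first.
Next only (H) has its prerequisites met → (H).
Now (D) and (I) have their prerequisites met. (D) is listed earlier, so (D) next.
Next only (I) has its prerequisites met → (I).
Now (B) and (C) have their prerequisites met. (B) is listed earlier, so (B) next.
(C) is the only step now ready → (C).
Ready: (G) and (J). (G) is listed earlier → (G).
(A) now also ready, so the ready set is {(A), (J)}; (A) is listed earlier → (A).
Now (F) and (J) have their prerequisites met. (F) is listed earlier, so (F) next.
(J) needed (C), (D) and (I), now all done → (J).

(E), (H), (D), (I), (B), (C), (G), (A), (F), (J)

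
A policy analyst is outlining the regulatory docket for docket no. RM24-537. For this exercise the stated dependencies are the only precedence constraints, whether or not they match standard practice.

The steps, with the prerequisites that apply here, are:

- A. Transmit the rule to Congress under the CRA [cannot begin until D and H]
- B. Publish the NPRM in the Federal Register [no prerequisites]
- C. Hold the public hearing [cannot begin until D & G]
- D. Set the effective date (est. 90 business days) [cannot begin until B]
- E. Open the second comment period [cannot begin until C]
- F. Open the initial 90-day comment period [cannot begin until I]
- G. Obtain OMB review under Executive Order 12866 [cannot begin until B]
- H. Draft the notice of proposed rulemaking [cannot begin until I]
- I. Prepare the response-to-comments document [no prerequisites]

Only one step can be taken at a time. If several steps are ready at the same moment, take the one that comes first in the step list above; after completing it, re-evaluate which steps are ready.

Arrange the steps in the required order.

B, D, G, C, E, I, F, H, A

Nothing is required for B and I. B is listed earlier → B first.
D and G now also ready, so the ready set is {D, G, I}; D is listed earlier → D.
Now G and I have their prerequisites met. G is listed earlier, so G next.
C now also ready, so the ready set is {C, I}; C is listed earlier → C.
E now also ready, so the ready set is {E, I}; E is listed earlier → E.
That leaves I as the only ready step → I.
Now F and H have their prerequisites met. F is listed earlier, so F next.
H needed I, now all done → H.
A is the only step now ready → A.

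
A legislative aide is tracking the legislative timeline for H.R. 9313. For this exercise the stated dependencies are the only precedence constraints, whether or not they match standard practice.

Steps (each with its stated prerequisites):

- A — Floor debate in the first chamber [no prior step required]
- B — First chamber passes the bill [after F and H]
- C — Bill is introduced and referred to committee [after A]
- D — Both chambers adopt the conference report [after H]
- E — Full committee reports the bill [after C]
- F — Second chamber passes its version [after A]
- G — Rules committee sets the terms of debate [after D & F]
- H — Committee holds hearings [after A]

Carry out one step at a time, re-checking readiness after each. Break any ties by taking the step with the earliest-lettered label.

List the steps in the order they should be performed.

A, C, E, F, H, B, D, G

Only A has no prerequisites, so it is first.
C, F and H are all available; C has the earlier label → C.
Now E, F and H have their prerequisites met. E has the earlier label, so E next.
F and H are both available; F has the earlier label → F.
H needed A, now all done → H.
Ready: B and D. B has the earlier label → B.
D needed H, now all done → D.
Next only G has its prerequisites met → G.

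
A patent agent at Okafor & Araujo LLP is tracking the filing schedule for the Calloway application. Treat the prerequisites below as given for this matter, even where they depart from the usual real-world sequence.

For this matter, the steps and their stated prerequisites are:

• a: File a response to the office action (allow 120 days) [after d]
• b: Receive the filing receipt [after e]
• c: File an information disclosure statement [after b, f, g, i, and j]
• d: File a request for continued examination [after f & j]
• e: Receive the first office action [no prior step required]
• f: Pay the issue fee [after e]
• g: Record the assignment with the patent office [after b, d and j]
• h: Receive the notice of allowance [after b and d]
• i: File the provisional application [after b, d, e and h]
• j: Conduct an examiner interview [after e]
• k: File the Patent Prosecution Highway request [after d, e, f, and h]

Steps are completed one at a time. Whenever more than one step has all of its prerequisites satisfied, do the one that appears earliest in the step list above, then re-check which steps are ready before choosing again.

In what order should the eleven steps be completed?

e has no prerequisites → e first.
Now b, f and j have their prerequisites met. b is listed earlier, so b next.
f and j are both available; f is listed earlier → f.
That leaves j as the only ready step → j.
That leaves d as the only ready step → d.
Ready: a, g and h. a is listed earlier → a.
g and h are both available; g is listed earlier → g.
h needed b and d, now all done → h.
i and k are both available; i is listed earlier → i.
Ready: c and k. c is listed earlier → c.
Next only k has its prerequisites met → k.

e b f j d a g h i c k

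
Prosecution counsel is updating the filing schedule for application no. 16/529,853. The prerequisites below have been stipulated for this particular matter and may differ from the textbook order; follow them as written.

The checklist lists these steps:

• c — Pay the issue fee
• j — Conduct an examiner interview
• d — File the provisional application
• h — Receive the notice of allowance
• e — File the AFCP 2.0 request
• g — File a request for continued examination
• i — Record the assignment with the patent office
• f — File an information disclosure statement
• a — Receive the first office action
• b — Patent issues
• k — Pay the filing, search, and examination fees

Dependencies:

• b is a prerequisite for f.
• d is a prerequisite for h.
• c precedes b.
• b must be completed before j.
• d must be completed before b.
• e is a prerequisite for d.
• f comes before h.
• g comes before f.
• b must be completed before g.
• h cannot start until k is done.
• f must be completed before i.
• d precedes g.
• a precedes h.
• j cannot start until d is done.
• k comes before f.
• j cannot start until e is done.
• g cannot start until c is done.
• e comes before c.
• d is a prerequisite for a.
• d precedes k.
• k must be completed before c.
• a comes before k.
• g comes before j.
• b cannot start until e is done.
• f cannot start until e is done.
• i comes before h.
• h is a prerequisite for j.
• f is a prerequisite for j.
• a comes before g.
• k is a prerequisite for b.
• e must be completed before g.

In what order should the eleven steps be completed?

e → d → a → k → c → b → g → f → i → h → j

Only e has no prerequisites, so it is first.
d is the only step now ready → d.
That leaves a as the only ready step → a.
Next only k has its prerequisites met → k.
c needed e and k, now all done → c.
b needed c, d, e and k, now all done → b.
g needed c, d, e, a and b, now all done → g.
f needed e, g, b and k, now all done → f.
Next only i has its prerequisites met → i.
h needed d, i, f, a and k, now all done → h.
j needed d, h, e, g, f and b, now all done → j.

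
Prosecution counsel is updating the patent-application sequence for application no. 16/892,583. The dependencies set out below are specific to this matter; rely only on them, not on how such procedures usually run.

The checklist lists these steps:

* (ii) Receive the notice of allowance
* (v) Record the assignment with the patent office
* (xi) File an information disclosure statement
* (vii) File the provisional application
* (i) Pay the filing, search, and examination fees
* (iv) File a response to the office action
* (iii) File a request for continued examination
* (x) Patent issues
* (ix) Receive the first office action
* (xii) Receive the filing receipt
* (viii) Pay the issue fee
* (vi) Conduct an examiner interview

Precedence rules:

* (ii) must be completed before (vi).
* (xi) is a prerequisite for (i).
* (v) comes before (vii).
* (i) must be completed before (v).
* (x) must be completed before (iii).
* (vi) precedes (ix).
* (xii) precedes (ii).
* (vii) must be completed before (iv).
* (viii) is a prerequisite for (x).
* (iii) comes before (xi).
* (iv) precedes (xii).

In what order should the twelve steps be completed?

Only (viii) has no prerequisites, so it is first.
Next only (x) has its prerequisites met → (x).
Next only (iii) has its prerequisites met → (iii).
(xi) needed (iii), now all done → (xi).
Next only (i) has its prerequisites met → (i).
(v) needed (i), now all done → (v).
(vii) needed (v), now all done → (vii).
(iv) is the only step now ready → (iv).
(xii) needed (iv), now all done → (xii).
That leaves (ii) as the only ready step → (ii).
(vi) needed (ii), now all done → (vi).
(ix) is the only step now ready → (ix).

(viii) → (x) → (iii) → (xi) → (i) → (v) → (vii) → (iv) → (xii) → (ii) → (vi) → (ix)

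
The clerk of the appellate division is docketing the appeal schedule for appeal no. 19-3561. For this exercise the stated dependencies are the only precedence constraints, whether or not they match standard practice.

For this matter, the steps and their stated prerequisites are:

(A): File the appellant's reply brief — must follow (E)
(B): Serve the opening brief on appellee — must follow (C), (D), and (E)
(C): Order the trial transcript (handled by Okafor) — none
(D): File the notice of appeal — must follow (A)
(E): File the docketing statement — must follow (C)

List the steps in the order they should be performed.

(C), (E), (A), (D), (B)

(C) is the only step with nothing outstanding, so it goes first.
(E) is the only step now ready → (E).
(A) needed (E), now all done → (A).
Next only (D) has its prerequisites met → (D).
(B) needed (C), (D) and (E), now all done → (B).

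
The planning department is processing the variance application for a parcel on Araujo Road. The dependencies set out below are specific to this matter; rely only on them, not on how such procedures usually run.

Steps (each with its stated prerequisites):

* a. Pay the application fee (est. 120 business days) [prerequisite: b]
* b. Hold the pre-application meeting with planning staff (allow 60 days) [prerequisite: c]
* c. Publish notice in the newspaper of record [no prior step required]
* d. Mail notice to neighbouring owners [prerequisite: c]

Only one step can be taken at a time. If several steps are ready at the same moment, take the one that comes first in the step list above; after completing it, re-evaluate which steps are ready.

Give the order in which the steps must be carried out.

c has no prerequisites → c first.
b and d are both available; b is listed earlier → b.
a now also ready, so the ready set is {a, d}; a is listed earlier → a.
Next only d has its prerequisites met → d.

c, b, a, d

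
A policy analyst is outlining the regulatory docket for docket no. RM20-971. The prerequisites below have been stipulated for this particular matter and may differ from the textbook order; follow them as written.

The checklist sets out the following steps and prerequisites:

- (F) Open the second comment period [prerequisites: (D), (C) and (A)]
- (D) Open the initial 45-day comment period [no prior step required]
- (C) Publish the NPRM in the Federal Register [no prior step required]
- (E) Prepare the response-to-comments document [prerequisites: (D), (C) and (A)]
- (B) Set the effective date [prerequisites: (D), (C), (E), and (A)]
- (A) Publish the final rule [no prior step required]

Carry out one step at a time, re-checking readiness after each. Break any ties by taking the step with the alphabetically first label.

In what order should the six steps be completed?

(A), (C), (D), (E), (B), (F)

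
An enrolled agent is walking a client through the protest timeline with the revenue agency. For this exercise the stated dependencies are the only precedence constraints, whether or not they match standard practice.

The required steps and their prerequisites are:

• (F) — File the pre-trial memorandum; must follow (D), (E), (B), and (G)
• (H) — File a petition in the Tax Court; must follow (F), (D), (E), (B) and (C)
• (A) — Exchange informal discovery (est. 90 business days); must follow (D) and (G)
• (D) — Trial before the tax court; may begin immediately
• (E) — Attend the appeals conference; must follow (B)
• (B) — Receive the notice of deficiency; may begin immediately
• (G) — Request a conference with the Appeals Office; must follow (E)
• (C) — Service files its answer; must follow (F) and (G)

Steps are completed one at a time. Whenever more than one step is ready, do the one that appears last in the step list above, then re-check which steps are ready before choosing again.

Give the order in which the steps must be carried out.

Nothing is required for (B) and (D). (B) is listed later → (B) first.
(E) and (D) are both available; (E) is listed later → (E).
(G) and (D) are both available; (G) is listed later → (G).
Next only (D) has its prerequisites met → (D).
(A) and (F) are both available; (A) is listed later → (A).
That leaves (F) as the only ready step → (F).
That leaves (C) as the only ready step → (C).
(H) needed (C), (B), (E), (D) and (F), now all done → (H).

(B), (E), (G), (D), (A), (F), (C), (H)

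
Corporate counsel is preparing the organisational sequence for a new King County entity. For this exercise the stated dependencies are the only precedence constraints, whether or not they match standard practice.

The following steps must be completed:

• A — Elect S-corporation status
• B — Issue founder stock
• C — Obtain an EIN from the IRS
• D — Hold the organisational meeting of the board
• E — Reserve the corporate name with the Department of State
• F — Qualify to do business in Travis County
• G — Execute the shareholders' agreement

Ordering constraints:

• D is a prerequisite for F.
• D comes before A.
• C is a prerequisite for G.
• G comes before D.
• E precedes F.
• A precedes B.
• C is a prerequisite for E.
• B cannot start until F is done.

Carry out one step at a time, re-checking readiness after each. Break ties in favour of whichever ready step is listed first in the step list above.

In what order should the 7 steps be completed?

Only C has no prerequisites, so it is first.
E and G are both available; E is listed earlier → E.
That leaves G as the only ready step → G.
D needed G, now all done → D.
Now A and F have their prerequisites met. A is listed earlier, so A next.
F needed D and E, now all done → F.
B needed A and F, now all done → B.

C, E, G, D, A, F, B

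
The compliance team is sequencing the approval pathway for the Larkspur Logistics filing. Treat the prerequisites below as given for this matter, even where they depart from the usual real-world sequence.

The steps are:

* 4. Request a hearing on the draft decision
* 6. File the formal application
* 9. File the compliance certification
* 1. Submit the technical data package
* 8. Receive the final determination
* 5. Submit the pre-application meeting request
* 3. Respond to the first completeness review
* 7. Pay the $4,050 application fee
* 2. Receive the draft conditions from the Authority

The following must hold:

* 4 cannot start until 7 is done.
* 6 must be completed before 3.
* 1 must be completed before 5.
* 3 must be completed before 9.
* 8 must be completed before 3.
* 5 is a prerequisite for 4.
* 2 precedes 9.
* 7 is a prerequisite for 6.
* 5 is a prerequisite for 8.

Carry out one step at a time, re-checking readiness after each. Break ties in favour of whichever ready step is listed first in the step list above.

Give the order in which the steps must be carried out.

1, 5, 8, 7, 4, 6, 3, 2, 9

Nothing is required for 1, 7 and 2. 1 is listed earlier → 1 first.
Now 5, 7 and 2 have their prerequisites met. 5 is listed earlier, so 5 next.
Ready: 8, 7 and 2. 8 is listed earlier → 8.
Now 7 and 2 have their prerequisites met. 7 is listed earlier, so 7 next.
4, 6 and 2 are all available; 4 is listed earlier → 4.
Ready: 6 and 2. 6 is listed earlier → 6.
3 now also ready, so the ready set is {3, 2}; 3 is listed earlier → 3.
That leaves 2 as the only ready step → 2.
9 needed 3 and 2, now all done → 9.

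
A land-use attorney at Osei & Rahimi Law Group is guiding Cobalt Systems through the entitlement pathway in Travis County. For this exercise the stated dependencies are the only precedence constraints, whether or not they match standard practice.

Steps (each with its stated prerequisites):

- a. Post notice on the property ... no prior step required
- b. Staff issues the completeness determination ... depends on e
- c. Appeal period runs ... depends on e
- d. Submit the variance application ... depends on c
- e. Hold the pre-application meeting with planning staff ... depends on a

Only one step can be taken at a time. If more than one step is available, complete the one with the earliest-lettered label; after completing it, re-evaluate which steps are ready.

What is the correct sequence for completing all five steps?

Only a has no prerequisites, so it is first.
That leaves e as the only ready step → e.
b and c are both available; b has the earlier label → b.
Next only c has its prerequisites met → c.
d needed c, now all done → d.

a e b c d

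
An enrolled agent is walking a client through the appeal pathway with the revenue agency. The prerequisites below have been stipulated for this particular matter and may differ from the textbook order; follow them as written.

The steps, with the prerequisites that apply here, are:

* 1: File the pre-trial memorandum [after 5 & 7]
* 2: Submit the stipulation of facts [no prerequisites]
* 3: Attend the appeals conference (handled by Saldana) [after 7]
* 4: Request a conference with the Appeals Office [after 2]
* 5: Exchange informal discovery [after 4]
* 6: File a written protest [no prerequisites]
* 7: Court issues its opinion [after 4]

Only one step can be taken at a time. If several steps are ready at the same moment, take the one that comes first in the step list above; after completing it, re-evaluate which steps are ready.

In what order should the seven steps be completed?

2 → 4 → 5 → 6 → 7 → 1 → 3

Nothing is required for 2 and 6. 2 is listed earlier → 2 first.
4 now also ready, so the ready set is {4, 6}; 4 is listed earlier → 4.
5, 6 and 7 are all available; 5 is listed earlier → 5.
6 and 7 are both available; 6 is listed earlier → 6.
7 needed 4, now all done → 7.
Now 1 and 3 have their prerequisites met. 1 is listed earlier, so 1 next.
3 needed 7, now all done → 3.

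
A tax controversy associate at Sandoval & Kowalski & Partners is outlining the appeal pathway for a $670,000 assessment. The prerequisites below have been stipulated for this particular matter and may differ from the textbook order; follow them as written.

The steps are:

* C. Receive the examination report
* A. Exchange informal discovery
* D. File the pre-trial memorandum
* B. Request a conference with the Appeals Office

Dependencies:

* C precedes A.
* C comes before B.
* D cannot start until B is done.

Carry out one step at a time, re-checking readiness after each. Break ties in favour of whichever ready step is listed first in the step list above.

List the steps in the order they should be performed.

C is the only step with nothing outstanding, so it goes first.
Now A and B have their prerequisites met. A is listed earlier, so A next.
B needed C, now all done → B.
D needed B, now all done → D.

C, A, B, D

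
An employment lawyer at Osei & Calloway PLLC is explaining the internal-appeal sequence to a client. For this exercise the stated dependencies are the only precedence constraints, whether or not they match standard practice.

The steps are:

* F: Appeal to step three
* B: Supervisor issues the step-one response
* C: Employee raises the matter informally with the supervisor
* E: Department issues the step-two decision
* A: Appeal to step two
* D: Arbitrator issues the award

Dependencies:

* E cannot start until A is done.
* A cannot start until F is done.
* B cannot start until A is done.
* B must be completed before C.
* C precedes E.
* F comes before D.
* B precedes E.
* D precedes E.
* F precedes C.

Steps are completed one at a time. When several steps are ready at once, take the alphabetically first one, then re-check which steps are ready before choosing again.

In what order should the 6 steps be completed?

F → A → B → C → D → E

Only F has no prerequisites, so it is first.
A and D are both available; A has the earlier label → A.
B now also ready, so the ready set is {B, D}; B has the earlier label → B.
C and D are both available; C has the earlier label → C.
D is the only step now ready → D.
E needed A, B, C and D, now all done → E.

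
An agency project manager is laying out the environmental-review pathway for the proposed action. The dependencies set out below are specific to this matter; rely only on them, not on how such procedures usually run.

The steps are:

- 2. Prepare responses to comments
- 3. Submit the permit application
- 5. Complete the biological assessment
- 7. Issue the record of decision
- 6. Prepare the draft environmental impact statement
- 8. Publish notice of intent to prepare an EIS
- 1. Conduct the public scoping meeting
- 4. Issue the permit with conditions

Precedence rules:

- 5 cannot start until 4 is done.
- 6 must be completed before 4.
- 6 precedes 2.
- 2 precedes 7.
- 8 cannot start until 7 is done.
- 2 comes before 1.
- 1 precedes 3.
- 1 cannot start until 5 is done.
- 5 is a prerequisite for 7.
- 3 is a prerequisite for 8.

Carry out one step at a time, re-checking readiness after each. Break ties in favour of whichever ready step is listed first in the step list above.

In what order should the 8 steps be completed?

6, 2, 4, 5, 7, 1, 3, 8

Only 6 has no prerequisites, so it is first.
2 and 4 are both available; 2 is listed earlier → 2.
4 is the only step now ready → 4.
Next only 5 has its prerequisites met → 5.
7 and 1 are both available; 7 is listed earlier → 7.
Next only 1 has its prerequisites met → 1.
3 needed 1, now all done → 3.
Next only 8 has its prerequisites met → 8.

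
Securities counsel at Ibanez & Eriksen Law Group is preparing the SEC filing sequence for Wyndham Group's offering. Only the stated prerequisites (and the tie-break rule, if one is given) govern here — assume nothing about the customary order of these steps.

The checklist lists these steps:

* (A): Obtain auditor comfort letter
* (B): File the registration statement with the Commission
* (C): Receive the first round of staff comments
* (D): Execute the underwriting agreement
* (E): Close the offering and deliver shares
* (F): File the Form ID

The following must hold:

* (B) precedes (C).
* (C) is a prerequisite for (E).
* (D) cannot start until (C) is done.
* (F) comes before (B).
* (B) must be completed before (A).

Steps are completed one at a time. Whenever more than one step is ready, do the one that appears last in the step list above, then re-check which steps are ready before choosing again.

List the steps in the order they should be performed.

(F), (B), (C), (E), (D), (A)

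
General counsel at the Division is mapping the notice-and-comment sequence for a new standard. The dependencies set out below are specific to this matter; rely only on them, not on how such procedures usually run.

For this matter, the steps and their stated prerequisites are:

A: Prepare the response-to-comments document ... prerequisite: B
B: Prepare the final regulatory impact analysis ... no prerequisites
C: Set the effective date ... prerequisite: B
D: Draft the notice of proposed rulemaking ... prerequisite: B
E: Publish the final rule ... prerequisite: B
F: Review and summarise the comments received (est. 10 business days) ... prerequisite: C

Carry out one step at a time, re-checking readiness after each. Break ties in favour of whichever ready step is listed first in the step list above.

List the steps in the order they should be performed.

B A C D E F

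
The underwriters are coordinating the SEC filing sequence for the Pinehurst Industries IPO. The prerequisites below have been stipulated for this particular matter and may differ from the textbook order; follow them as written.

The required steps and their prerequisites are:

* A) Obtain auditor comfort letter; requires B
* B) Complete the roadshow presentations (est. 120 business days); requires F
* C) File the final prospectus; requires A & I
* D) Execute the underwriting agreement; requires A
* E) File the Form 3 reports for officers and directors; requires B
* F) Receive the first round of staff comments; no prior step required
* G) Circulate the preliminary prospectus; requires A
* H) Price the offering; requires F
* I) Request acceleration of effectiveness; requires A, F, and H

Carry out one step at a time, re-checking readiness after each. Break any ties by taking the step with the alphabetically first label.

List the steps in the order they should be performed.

F B A D E G H I C

F is the only step with nothing outstanding, so it goes first.
B and H are both available; B has the earlier label → B.
A, E and H are all available; A has the earlier label → A.
D and G now also ready, so the ready set is {D, E, G, H}; D has the earlier label → D.
Now E, G and H have their prerequisites met. E has the earlier label, so E next.
Ready: G and H. G has the earlier label → G.
H needed F, now all done → H.
That leaves I as the only ready step → I.
That leaves C as the only ready step → C.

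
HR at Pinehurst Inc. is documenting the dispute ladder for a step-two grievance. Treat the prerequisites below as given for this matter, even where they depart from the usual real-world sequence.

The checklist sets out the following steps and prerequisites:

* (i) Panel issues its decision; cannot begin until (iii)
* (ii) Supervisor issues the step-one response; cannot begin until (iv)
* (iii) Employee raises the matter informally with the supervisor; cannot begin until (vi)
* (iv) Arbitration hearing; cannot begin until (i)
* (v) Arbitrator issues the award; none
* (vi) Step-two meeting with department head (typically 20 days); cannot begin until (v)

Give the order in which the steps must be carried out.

(v) (vi) (iii) (i) (iv) (ii)

(v) is the only step with nothing outstanding, so it goes first.
Next only (vi) has its prerequisites met → (vi).
(iii) is the only step now ready → (iii).
That leaves (i) as the only ready step → (i).
Next only (iv) has its prerequisites met → (iv).
(ii) is the only step now ready → (ii).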